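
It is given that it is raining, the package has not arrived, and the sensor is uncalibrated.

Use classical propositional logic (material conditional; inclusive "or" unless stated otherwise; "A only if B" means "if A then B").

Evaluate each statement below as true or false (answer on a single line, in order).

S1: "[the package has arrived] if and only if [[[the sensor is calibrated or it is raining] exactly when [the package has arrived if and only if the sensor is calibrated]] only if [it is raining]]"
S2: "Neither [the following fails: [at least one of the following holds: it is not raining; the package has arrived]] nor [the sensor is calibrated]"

Let Q = "the package has arrived" (False), R = "the sensor is calibrated" (False), P = "it is raining" (True).

S1: Formalization: Q iff (((R or P) iff (Q iff R)) -> P)

R or P = False or True = True
Q iff R = False iff False = True
(R or P) iff (Q iff R) = True iff True = True
((R or P) iff (Q iff R)) -> P = True -> True = True
Q iff (((R or P) iff (Q iff R)) -> P) = False iff True = False
Thus S1 is false.

S2: Parsed as not (not P or Q) nor R

not P = not True = False
not P or Q = False or False = False
not (not P or Q) = not False = True
not (not P or Q) nor R = True nor False = False
Thus S2 is false.

S1 false / S2 false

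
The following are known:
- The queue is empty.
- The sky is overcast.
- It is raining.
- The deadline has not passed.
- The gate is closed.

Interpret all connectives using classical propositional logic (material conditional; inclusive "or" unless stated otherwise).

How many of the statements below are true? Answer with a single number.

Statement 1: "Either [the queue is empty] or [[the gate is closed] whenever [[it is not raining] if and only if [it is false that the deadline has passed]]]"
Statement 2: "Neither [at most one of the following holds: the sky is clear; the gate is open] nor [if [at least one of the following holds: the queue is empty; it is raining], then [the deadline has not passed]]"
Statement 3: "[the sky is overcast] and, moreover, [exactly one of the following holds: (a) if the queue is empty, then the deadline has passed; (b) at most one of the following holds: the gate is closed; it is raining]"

Let P = "the queue is empty" (T), R = "it is raining" (T), S = "the deadline has passed" (F), U = "the gate is open" (F), Q = "the sky is overcast" (T).

Statement 1: This is P | ((~R <-> ~S) -> ~U).

~R = ~T = F
~S = ~F = T
~R <-> ~S = F <-> T = F
~U = ~F = T
(~R <-> ~S) -> ~U = F -> T = T
P | ((~R <-> ~S) -> ~U) = T | T = T
So Statement 1 is true.

Statement 2: Parsed as (~Q nand U) nor ((P | R) -> ~S)

~Q = ~T = F
~Q nand U = F nand F = T
P | R = T | T = T
~S = ~F = T
(P | R) -> ~S = T -> T = T
(~Q nand U) nor ((P | R) -> ~S) = T nor T = F
So Statement 2 is false.

Statement 3: Formalization: Q & ((P -> S) xor (~U nand R))

P -> S = T -> F = F
~U = ~F = T
~U nand R = T nand T = F
(P -> S) xor (~U nand R) = F xor F = F
Q & ((P -> S) xor (~U nand R)) = T & F = F
So Statement 3 is false.

Count: 1.

1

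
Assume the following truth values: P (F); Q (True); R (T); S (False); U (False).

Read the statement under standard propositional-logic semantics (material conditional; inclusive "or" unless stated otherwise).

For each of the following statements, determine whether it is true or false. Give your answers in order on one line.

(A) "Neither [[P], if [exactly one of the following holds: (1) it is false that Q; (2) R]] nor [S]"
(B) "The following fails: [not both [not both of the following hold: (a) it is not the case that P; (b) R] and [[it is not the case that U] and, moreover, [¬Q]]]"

(A) T / (B) F

(A): In symbols: ((~Q xor R) -> P) nor S

~Q = ~T = F
~Q xor R = F xor T = T
(~Q xor R) -> P = T -> F = F
((~Q xor R) -> P) nor S = F nor F = T
Thus (A) is true.

(B): Parsed as ~((~P nand R) nand (~U & ~Q))

~P = ~F = T
~P nand R = T nand T = F
~U = ~F = T
~Q = ~T = F
~U & ~Q = T & F = F
(~P nand R) nand (~U & ~Q) = F nand F = T
~((~P nand R) nand (~U & ~Q)) = ~T = F
So (B) is false.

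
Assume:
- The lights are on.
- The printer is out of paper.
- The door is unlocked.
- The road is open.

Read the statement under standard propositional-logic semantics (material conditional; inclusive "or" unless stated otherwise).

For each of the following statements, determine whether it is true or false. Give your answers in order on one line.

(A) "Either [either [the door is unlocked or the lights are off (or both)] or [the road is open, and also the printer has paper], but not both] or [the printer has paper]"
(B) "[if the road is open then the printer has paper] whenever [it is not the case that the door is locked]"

(A) T, (B) F

Let R = "the door is locked" (F), P = "the lights are on" (T), S = "the road is closed" (F), Q = "the printer has paper" (F).

(A): This is ((~R | ~P) xor (~S & Q)) | Q.

~R = ~F = T
~P = ~T = F
~R | ~P = T | F = T
~S = ~F = T
~S & Q = T & F = F
(~R | ~P) xor (~S & Q) = T xor F = T
((~R | ~P) xor (~S & Q)) | Q = T | F = T
Hence (A) is true.

(B): This is ~R -> (~S -> Q).

~R = ~F = T
~S = ~F = T
~S -> Q = T -> F = F
~R -> (~S -> Q) = T -> F = F
So (B) is false.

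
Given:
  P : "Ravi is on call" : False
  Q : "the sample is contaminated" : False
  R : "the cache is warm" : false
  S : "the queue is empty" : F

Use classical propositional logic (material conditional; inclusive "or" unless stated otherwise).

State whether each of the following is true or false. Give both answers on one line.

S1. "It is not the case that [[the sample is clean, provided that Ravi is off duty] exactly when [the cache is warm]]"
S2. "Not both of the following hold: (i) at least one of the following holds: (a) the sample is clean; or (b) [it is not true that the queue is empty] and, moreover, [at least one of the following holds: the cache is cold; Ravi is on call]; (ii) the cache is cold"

S1: This is not ((not P -> not Q) iff R).

not P = not False = True
not Q = not False = True
not P -> not Q = True -> True = True
(not P -> not Q) iff R = True iff False = False
not ((not P -> not Q) iff R) = not False = True
Thus S1 is true.

S2: Formalization: (not Q or (not S and (not R or P))) nand not R

not Q = not False = True
not S = not False = True
not R = not False = True
not R or P = True or False = True
not S and (not R or P) = True and True = True
not Q or (not S and (not R or P)) = True or True = True
not R = not False = True
(not Q or (not S and (not R or P))) nand not R = True nand True = False
Thus S2 is false.

S1 True, S2 False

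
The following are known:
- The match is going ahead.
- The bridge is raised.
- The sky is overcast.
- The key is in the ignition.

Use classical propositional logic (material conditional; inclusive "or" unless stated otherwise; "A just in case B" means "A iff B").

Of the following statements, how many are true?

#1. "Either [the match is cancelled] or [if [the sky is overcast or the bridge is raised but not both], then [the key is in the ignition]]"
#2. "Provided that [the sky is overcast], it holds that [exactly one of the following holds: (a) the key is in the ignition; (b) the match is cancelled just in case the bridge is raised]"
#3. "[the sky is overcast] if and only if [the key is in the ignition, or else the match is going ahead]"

Let D = "the match is cancelled" (F), N = "the sky is overcast" (T), S = "the bridge is raised" (T), V = "the key is in the ignition" (T).

#1: In symbols: D ∨ ((N ⊕ S) → V)

N ⊕ S = T ⊕ T = F
(N ⊕ S) → V = F → T = T
D ∨ ((N ⊕ S) → V) = F ∨ T = T
So #1 is true.

#2: This is N → (V ⊕ (D ↔ S)).

D ↔ S = F ↔ T = F
V ⊕ (D ↔ S) = T ⊕ F = T
N → (V ⊕ (D ↔ S)) = T → T = T
So #2 is true.

#3: In symbols: N ↔ (V ∨ ¬D)

¬D = ¬F = T
V ∨ ¬D = T ∨ T = T
N ↔ (V ∨ ¬D) = T ↔ T = T
Hence #3 is true.

True statements: 3.

3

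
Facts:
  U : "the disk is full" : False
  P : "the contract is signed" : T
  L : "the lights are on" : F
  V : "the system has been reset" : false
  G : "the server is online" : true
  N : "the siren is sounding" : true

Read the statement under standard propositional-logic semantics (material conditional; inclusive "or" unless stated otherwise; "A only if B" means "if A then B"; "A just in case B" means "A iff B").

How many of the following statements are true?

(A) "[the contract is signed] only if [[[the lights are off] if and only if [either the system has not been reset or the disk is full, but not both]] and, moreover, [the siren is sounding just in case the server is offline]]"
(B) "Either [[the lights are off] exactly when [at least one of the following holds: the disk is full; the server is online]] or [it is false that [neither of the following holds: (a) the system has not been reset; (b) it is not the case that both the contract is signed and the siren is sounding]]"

(A): Formalization: P -> ((~L <-> (~V xor U)) & (N <-> ~G))

~L = ~F = T
~V = ~F = T
~V xor U = T xor F = T
~L <-> (~V xor U) = T <-> T = T
~G = ~T = F
N <-> ~G = T <-> F = F
(~L <-> (~V xor U)) & (N <-> ~G) = T & F = F
P -> ((~L <-> (~V xor U)) & (N <-> ~G)) = T -> F = F
Thus (A) is false.

(B): Formalization: (~L <-> (U | G)) | ~(~V nor (P nand N))

~L = ~F = T
U | G = F | T = T
~L <-> (U | G) = T <-> T = T
~V = ~F = T
P nand N = T nand T = F
~V nor (P nand N) = T nor F = F
~(~V nor (P nand N)) = ~F = T
(~L <-> (U | G)) | ~(~V nor (P nand N)) = T | T = T
Thus (B) is true.

1 of the 2 statements is true.

1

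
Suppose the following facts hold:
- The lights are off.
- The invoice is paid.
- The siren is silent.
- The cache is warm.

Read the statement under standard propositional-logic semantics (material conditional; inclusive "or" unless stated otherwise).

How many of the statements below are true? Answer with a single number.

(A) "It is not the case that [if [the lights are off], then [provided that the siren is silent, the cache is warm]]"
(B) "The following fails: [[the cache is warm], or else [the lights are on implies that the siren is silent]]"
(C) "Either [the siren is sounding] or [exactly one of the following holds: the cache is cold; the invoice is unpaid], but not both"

Let W = "the lights are on" (F), M = "the siren is sounding" (F), Q = "the cache is warm" (T), G = "the invoice is paid" (T).

(A): Parsed as ~(~W -> (~M -> Q))

~W = ~F = T
~M = ~F = T
~M -> Q = T -> T = T
~W -> (~M -> Q) = T -> T = T
~(~W -> (~M -> Q)) = ~T = F
So (A) is false.

(B): Parsed as ~(Q | (W -> ~M))

~M = ~F = T
W -> ~M = F -> T = T
Q | (W -> ~M) = T | T = T
~(Q | (W -> ~M)) = ~T = F
Hence (B) is false.

(C): Parsed as M xor (~Q xor ~G)

~Q = ~T = F
~G = ~T = F
~Q xor ~G = F xor F = F
M xor (~Q xor ~G) = F xor F = F
So (C) is false.

Count: 0.

0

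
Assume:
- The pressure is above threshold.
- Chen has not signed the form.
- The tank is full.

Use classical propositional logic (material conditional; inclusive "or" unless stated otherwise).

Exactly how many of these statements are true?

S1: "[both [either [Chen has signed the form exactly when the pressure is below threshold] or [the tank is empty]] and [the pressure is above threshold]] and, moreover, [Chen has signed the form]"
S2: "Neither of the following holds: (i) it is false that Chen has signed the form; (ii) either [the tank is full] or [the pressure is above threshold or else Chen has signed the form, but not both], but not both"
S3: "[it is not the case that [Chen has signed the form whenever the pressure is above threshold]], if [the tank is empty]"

Let Q = "Chen has signed the form" (F), P = "the pressure is above threshold" (T), R = "the tank is full" (T).

S1: In symbols: (((Q ↔ ¬P) ∨ ¬R) ∧ P) ∧ Q

¬P = ¬T = F
Q ↔ ¬P = F ↔ F = T
¬R = ¬T = F
(Q ↔ ¬P) ∨ ¬R = T ∨ F = T
((Q ↔ ¬P) ∨ ¬R) ∧ P = T ∧ T = T
(((Q ↔ ¬P) ∨ ¬R) ∧ P) ∧ Q = T ∧ F = F
So S1 is false.

S2: Parsed as ¬Q ↓ (R ⊕ (P ⊕ Q))

¬Q = ¬F = T
P ⊕ Q = T ⊕ F = T
R ⊕ (P ⊕ Q) = T ⊕ T = F
¬Q ↓ (R ⊕ (P ⊕ Q)) = T ↓ F = F
So S2 is false.

S3: Parsed as ¬R → ¬(P → Q)

¬R = ¬T = F
P → Q = T → F = F
¬(P → Q) = ¬F = T
¬R → ¬(P → Q) = F → T = T
Thus S3 is true.

True statements: 1.

1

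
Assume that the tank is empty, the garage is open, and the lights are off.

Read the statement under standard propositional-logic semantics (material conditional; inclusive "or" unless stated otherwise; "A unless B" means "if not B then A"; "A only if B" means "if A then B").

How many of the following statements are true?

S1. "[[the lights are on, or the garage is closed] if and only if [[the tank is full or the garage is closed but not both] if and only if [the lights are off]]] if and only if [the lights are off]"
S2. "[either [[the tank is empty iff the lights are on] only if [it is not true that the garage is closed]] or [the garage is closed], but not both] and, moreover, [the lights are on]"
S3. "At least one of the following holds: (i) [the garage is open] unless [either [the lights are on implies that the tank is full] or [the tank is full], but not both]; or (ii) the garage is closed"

2

Let M = "the lights are on" (F), R = "the garage is closed" (F), V = "the tank is full" (F).

S1: This is ((M ∨ R) ↔ ((V ⊕ R) ↔ ¬M)) ↔ ¬M.

M ∨ R = F ∨ F = F
V ⊕ R = F ⊕ F = F
¬M = ¬F = T
(V ⊕ R) ↔ ¬M = F ↔ T = F
(M ∨ R) ↔ ((V ⊕ R) ↔ ¬M) = F ↔ F = T
¬M = ¬F = T
((M ∨ R) ↔ ((V ⊕ R) ↔ ¬M)) ↔ ¬M = T ↔ T = T
So S1 is true.

S2: Formalization: (((¬V ↔ M) → ¬R) ⊕ R) ∧ M

¬V = ¬F = T
¬V ↔ M = T ↔ F = F
¬R = ¬F = T
(¬V ↔ M) → ¬R = F → T = T
((¬V ↔ M) → ¬R) ⊕ R = T ⊕ F = T
(((¬V ↔ M) → ¬R) ⊕ R) ∧ M = T ∧ F = F
Hence S2 is false.

S3: Parsed as (¬R ∨ ((M → V) ⊕ V)) ∨ R

¬R = ¬F = T
M → V = F → F = T
(M → V) ⊕ V = T ⊕ F = T
¬R ∨ ((M → V) ⊕ V) = T ∨ T = T
(¬R ∨ ((M → V) ⊕ V)) ∨ R = T ∨ F = T
Hence S3 is true.

Count: 2.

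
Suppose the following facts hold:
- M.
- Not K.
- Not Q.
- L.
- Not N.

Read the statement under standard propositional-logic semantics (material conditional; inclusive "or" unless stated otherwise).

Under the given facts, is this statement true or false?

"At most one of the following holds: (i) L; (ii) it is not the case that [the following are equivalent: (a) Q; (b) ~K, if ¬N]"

False

In symbols: L nand ~(Q <-> (~N -> ~K))

~N = ~F = T
~K = ~F = T
~N -> ~K = T -> T = T
Q <-> (~N -> ~K) = F <-> T = F
~(Q <-> (~N -> ~K)) = ~F = T
L nand ~(Q <-> (~N -> ~K)) = T nand T = F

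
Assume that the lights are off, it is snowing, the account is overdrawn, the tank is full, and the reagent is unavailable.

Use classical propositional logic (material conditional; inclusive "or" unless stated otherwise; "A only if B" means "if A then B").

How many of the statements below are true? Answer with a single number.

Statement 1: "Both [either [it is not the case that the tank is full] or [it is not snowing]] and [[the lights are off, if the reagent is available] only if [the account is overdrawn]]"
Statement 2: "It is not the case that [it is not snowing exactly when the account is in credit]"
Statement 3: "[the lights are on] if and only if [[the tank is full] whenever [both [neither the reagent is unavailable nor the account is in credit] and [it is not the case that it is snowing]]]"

Let K = "the tank is full" (True), M = "it is snowing" (True), Q = "the reagent is available" (False), R = "the lights are on" (False), G = "the account is overdrawn" (True).

Statement 1: In symbols: (not K or not M) and ((Q -> not R) -> G)

not K = not True = False
not M = not True = False
not K or not M = False or False = False
not R = not False = True
Q -> not R = False -> True = True
(Q -> not R) -> G = True -> True = True
(not K or not M) and ((Q -> not R) -> G) = False and True = False
Thus Statement 1 is false.

Statement 2: In symbols: not (not M iff not G)

not M = not True = False
not G = not True = False
not M iff not G = False iff False = True
not (not M iff not G) = not True = False
So Statement 2 is false.

Statement 3: In symbols: R iff (((not Q nor not G) and not M) -> K)

not Q = not False = True
not G = not True = False
not Q nor not G = True nor False = False
not M = not True = False
(not Q nor not G) and not M = False and False = False
((not Q nor not G) and not M) -> K = False -> True = True
R iff (((not Q nor not G) and not M) -> K) = False iff True = False
Thus Statement 3 is false.

True statements: 0 (none).

0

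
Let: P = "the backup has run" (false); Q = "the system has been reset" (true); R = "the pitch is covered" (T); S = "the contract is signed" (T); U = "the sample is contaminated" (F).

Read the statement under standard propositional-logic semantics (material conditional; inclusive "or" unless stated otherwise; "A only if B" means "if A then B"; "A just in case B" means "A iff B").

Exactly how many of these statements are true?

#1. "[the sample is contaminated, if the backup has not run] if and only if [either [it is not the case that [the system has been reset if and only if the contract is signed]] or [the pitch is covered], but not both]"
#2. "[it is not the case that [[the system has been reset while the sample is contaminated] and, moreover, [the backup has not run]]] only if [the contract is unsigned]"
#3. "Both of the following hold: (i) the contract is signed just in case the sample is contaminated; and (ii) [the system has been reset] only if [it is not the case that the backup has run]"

0

#1: This is (~P -> U) <-> (~(Q <-> S) xor R).

~P = ~F = T
~P -> U = T -> F = F
Q <-> S = T <-> T = T
~(Q <-> S) = ~T = F
~(Q <-> S) xor R = F xor T = T
(~P -> U) <-> (~(Q <-> S) xor R) = F <-> T = F
Hence #1 is false.

#2: In symbols: ~((Q & U) & ~P) -> ~S

Q & U = T & F = F
~P = ~F = T
(Q & U) & ~P = F & T = F
~((Q & U) & ~P) = ~F = T
~S = ~T = F
~((Q & U) & ~P) -> ~S = T -> F = F
Thus #2 is false.

#3: In symbols: (S <-> U) & (Q -> ~P)

S <-> U = T <-> F = F
~P = ~F = T
Q -> ~P = T -> T = T
(S <-> U) & (Q -> ~P) = F & T = F
Hence #3 is false.

0 of the 3 statements are true (none).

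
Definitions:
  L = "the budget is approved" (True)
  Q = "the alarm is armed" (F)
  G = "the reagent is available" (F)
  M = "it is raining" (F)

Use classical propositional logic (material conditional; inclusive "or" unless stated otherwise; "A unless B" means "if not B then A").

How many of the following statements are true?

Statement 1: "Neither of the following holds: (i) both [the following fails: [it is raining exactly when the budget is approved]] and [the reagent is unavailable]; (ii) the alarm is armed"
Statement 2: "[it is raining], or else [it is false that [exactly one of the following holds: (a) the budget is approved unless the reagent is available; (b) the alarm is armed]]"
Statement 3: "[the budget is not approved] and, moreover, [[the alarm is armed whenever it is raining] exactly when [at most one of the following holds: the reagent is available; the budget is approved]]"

0

Statement 1: Formalization: (~(M <-> L) & ~G) nor Q

M <-> L = F <-> T = F
~(M <-> L) = ~F = T
~G = ~F = T
~(M <-> L) & ~G = T & T = T
(~(M <-> L) & ~G) nor Q = T nor F = F
Thus Statement 1 is false.

Statement 2: Formalization: M | ~((L | G) xor Q)

L | G = T | F = T
(L | G) xor Q = T xor F = T
~((L | G) xor Q) = ~T = F
M | ~((L | G) xor Q) = F | F = F
Thus Statement 2 is false.

Statement 3: This is ~L & ((M -> Q) <-> (G nand L)).

~L = ~T = F
M -> Q = F -> F = T
G nand L = F nand T = T
(M -> Q) <-> (G nand L) = T <-> T = T
~L & ((M -> Q) <-> (G nand L)) = F & T = F
Hence Statement 3 is false.

0 of the 3 statements are true (none).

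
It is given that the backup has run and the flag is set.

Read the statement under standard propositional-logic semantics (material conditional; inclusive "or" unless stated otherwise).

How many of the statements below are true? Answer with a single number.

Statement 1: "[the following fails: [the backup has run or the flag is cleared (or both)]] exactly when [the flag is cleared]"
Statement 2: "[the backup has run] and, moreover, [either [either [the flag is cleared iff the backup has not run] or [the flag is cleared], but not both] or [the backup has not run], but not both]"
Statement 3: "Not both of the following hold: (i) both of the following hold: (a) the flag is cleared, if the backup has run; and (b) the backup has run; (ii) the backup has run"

3

Let P = "the backup has run" (True), Q = "the flag is set" (True).

Statement 1: In symbols: not (P or not Q) iff not Q

not Q = not True = False
P or not Q = True or False = True
not (P or not Q) = not True = False
not Q = not True = False
not (P or not Q) iff not Q = False iff False = True
Thus Statement 1 is true.

Statement 2: Formalization: P and (((not Q iff not P) xor not Q) xor not P)

not Q = not True = False
not P = not True = False
not Q iff not P = False iff False = True
not Q = not True = False
(not Q iff not P) xor not Q = True xor False = True
not P = not True = False
((not Q iff not P) xor not Q) xor not P = True xor False = True
P and (((not Q iff not P) xor not Q) xor not P) = True and True = True
So Statement 2 is true.

Statement 3: Parsed as ((P -> not Q) and P) nand P

not Q = not True = False
P -> not Q = True -> False = False
(P -> not Q) and P = False and True = False
((P -> not Q) and P) nand P = False nand True = True
So Statement 3 is true.

3 of the 3 statements are true (Statement 1, Statement 2, Statement 3).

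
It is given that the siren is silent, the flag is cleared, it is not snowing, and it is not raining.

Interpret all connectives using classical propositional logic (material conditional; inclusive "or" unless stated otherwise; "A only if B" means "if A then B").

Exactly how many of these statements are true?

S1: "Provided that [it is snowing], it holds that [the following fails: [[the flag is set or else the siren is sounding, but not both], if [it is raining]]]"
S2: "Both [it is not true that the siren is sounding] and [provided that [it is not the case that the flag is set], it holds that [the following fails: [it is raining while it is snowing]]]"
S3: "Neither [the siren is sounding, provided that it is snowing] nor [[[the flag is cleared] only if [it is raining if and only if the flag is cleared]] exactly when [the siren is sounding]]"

Let R = "it is snowing" (False), S = "it is raining" (False), Q = "the flag is set" (False), P = "the siren is sounding" (False).

S1: This is R -> not (S -> (Q xor P)).

Q xor P = False xor False = False
S -> (Q xor P) = False -> False = True
not (S -> (Q xor P)) = not True = False
R -> not (S -> (Q xor P)) = False -> False = True
So S1 is true.

S2: This is not P and (not Q -> not (S and R)).

not P = not False = True
not Q = not False = True
S and R = False and False = False
not (S and R) = not False = True
not Q -> not (S and R) = True -> True = True
not P and (not Q -> not (S and R)) = True and True = True
So S2 is true.

S3: Formalization: (R -> P) nor ((not Q -> (S iff not Q)) iff P)

R -> P = False -> False = True
not Q = not False = True
not Q = not False = True
S iff not Q = False iff True = False
not Q -> (S iff not Q) = True -> False = False
(not Q -> (S iff not Q)) iff P = False iff False = True
(R -> P) nor ((not Q -> (S iff not Q)) iff P) = True nor True = False
Hence S3 is false.

2 of the 3 statements are true (S1, S2).

2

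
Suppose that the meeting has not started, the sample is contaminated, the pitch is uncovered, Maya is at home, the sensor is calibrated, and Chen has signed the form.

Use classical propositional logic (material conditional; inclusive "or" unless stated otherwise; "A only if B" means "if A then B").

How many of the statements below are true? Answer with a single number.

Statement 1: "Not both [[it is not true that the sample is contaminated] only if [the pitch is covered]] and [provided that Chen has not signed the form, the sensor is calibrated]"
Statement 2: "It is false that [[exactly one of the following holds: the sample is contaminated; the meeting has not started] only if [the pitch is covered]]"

0

Let Q = "the sample is contaminated" (True), R = "the pitch is covered" (False), V = "Chen has signed the form" (True), U = "the sensor is calibrated" (True), P = "the meeting has started" (False).

Statement 1: Formalization: (not Q -> R) nand (not V -> U)

not Q = not True = False
not Q -> R = False -> False = True
not V = not True = False
not V -> U = False -> True = True
(not Q -> R) nand (not V -> U) = True nand True = False
So Statement 1 is false.

Statement 2: This is not ((Q xor not P) -> R).

not P = not False = True
Q xor not P = True xor True = False
(Q xor not P) -> R = False -> False = True
not ((Q xor not P) -> R) = not True = False
Hence Statement 2 is false.

True statements: 0 (none).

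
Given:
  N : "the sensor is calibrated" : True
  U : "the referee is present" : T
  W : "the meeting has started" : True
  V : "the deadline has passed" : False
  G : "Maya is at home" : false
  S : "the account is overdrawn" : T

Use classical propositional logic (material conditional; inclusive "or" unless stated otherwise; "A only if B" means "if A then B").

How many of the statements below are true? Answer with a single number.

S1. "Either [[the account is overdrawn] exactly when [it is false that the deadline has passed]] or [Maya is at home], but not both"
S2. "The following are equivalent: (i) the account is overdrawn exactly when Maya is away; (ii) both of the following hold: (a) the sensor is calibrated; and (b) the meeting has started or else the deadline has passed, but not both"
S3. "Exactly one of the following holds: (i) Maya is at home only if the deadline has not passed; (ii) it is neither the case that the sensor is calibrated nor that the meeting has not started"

S1: Formalization: (S <-> ~V) xor G

~V = ~F = T
S <-> ~V = T <-> T = T
(S <-> ~V) xor G = T xor F = T
Thus S1 is true.

S2: Parsed as (S <-> ~G) <-> (N & (W xor V))

~G = ~F = T
S <-> ~G = T <-> T = T
W xor V = T xor F = T
N & (W xor V) = T & T = T
(S <-> ~G) <-> (N & (W xor V)) = T <-> T = T
So S2 is true.

S3: Parsed as (G -> ~V) xor (N nor ~W)

~V = ~F = T
G -> ~V = F -> T = T
~W = ~T = F
N nor ~W = T nor F = F
(G -> ~V) xor (N nor ~W) = T xor F = T
Hence S3 is true.

Count: 3.

3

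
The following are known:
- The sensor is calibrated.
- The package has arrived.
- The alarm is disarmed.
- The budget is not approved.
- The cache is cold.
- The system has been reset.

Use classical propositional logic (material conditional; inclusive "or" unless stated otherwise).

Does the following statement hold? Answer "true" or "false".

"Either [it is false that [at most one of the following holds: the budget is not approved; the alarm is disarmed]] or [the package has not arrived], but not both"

The statement is true.

Let P = "the budget is approved" (F), D = "the alarm is armed" (F), U = "the package has arrived" (T).
In symbols: ~(~P nand ~D) xor ~U

~P = ~F = T
~D = ~F = T
~P nand ~D = T nand T = F
~(~P nand ~D) = ~F = T
~U = ~T = F
~(~P nand ~D) xor ~U = T xor F = T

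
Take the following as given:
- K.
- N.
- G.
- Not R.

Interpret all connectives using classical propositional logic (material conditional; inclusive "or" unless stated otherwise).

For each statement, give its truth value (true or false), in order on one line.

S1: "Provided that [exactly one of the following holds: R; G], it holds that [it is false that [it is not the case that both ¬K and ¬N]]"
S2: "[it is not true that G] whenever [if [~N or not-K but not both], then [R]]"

S1 false, S2 false

S1: Parsed as (R xor G) -> not (not K nand not N)

R xor G = False xor True = True
not K = not True = False
not N = not True = False
not K nand not N = False nand False = True
not (not K nand not N) = not True = False
(R xor G) -> not (not K nand not N) = True -> False = False
Hence S1 is false.

S2: In symbols: ((not N xor not K) -> R) -> not G

not N = not True = False
not K = not True = False
not N xor not K = False xor False = False
(not N xor not K) -> R = False -> False = True
not G = not True = False
((not N xor not K) -> R) -> not G = True -> False = False
Thus S2 is false.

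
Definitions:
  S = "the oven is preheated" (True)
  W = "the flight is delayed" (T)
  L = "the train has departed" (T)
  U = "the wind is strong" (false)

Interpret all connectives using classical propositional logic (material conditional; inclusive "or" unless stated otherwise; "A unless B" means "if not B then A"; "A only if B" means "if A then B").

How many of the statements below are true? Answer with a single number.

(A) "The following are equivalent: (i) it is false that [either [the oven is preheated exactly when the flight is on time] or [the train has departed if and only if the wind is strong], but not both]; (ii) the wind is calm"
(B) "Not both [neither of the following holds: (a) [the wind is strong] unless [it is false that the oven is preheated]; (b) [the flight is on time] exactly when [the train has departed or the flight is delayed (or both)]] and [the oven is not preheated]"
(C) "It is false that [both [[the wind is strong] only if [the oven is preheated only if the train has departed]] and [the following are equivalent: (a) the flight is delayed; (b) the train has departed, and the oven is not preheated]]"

3

(A): In symbols: not ((S iff not W) xor (L iff U)) iff not U

not W = not True = False
S iff not W = True iff False = False
L iff U = True iff False = False
(S iff not W) xor (L iff U) = False xor False = False
not ((S iff not W) xor (L iff U)) = not False = True
not U = not False = True
not ((S iff not W) xor (L iff U)) iff not U = True iff True = True
Hence (A) is true.

(B): Formalization: ((U or not S) nor (not W iff (L or W))) nand not S

not S = not True = False
U or not S = False or False = False
not W = not True = False
L or W = True or True = True
not W iff (L or W) = False iff True = False
(U or not S) nor (not W iff (L or W)) = False nor False = True
not S = not True = False
((U or not S) nor (not W iff (L or W))) nand not S = True nand False = True
So (B) is true.

(C): Formalization: not ((U -> (S -> L)) and (W iff (L and not S)))

S -> L = True -> True = True
U -> (S -> L) = False -> True = True
not S = not True = False
L and not S = True and False = False
W iff (L and not S) = True iff False = False
(U -> (S -> L)) and (W iff (L and not S)) = True and False = False
not ((U -> (S -> L)) and (W iff (L and not S))) = not False = True
So (C) is true.

3 of the 3 statements are true ((A), (B), (C)).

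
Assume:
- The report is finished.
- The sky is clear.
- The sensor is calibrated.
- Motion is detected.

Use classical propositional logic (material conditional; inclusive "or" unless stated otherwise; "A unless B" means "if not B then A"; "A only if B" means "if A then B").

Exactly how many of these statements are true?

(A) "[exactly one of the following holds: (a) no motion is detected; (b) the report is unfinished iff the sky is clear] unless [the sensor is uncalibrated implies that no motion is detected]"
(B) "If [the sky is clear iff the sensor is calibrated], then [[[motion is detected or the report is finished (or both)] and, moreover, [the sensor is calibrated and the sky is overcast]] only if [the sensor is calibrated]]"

2

Let S = "motion is detected" (True), P = "the report is finished" (True), Q = "the sky is overcast" (False), R = "the sensor is calibrated" (True).

(A): Formalization: (not S xor (not P iff not Q)) or (not R -> not S)

not S = not True = False
not P = not True = False
not Q = not False = True
not P iff not Q = False iff True = False
not S xor (not P iff not Q) = False xor False = False
not R = not True = False
not S = not True = False
not R -> not S = False -> False = True
(not S xor (not P iff not Q)) or (not R -> not S) = False or True = True
Hence (A) is true.

(B): In symbols: (not Q iff R) -> (((S or P) and (R and Q)) -> R)

not Q = not False = True
not Q iff R = True iff True = True
S or P = True or True = True
R and Q = True and False = False
(S or P) and (R and Q) = True and False = False
((S or P) and (R and Q)) -> R = False -> True = True
(not Q iff R) -> (((S or P) and (R and Q)) -> R) = True -> True = True
Hence (B) is true.

Count: 2.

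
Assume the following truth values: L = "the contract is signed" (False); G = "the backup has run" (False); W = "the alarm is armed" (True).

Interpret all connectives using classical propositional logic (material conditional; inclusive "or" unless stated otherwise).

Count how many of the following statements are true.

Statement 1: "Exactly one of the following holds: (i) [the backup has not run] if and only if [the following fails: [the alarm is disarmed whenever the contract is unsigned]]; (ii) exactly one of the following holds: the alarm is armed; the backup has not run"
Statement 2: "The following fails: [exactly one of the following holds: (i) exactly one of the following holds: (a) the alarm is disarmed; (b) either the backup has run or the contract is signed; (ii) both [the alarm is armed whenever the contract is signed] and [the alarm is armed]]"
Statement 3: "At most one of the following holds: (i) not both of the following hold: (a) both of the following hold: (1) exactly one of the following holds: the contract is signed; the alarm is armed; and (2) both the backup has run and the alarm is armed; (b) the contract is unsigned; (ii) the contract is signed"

2

Statement 1: Parsed as (~G <-> ~(~L -> ~W)) xor (W xor ~G)

~G = ~F = T
~L = ~F = T
~W = ~T = F
~L -> ~W = T -> F = F
~(~L -> ~W) = ~F = T
~G <-> ~(~L -> ~W) = T <-> T = T
~G = ~F = T
W xor ~G = T xor T = F
(~G <-> ~(~L -> ~W)) xor (W xor ~G) = T xor F = T
Hence Statement 1 is true.

Statement 2: Formalization: ~((~W xor (G | L)) xor ((L -> W) & W))

~W = ~T = F
G | L = F | F = F
~W xor (G | L) = F xor F = F
L -> W = F -> T = T
(L -> W) & W = T & T = T
(~W xor (G | L)) xor ((L -> W) & W) = F xor T = T
~((~W xor (G | L)) xor ((L -> W) & W)) = ~T = F
Hence Statement 2 is false.

Statement 3: Parsed as (((L xor W) & (G & W)) nand ~L) nand L

L xor W = F xor T = T
G & W = F & T = F
(L xor W) & (G & W) = T & F = F
~L = ~F = T
((L xor W) & (G & W)) nand ~L = F nand T = T
(((L xor W) & (G & W)) nand ~L) nand L = T nand F = T
Hence Statement 3 is true.

True statements: 2 (Statement 1, Statement 3).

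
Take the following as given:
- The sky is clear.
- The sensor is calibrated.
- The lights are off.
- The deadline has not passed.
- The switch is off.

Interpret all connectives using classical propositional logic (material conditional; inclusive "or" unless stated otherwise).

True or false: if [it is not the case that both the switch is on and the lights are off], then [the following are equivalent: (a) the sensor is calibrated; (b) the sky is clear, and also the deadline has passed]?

False

Let U = "the switch is on" (F), R = "the lights are on" (F), Q = "the sensor is calibrated" (T), P = "the sky is overcast" (F), S = "the deadline has passed" (F).
In symbols: (U ↑ ¬R) → (Q ↔ (¬P ∧ S))

¬R = ¬F = T
U ↑ ¬R = F ↑ T = T
¬P = ¬F = T
¬P ∧ S = T ∧ F = F
Q ↔ (¬P ∧ S) = T ↔ F = F
(U ↑ ¬R) → (Q ↔ (¬P ∧ S)) = T → F = F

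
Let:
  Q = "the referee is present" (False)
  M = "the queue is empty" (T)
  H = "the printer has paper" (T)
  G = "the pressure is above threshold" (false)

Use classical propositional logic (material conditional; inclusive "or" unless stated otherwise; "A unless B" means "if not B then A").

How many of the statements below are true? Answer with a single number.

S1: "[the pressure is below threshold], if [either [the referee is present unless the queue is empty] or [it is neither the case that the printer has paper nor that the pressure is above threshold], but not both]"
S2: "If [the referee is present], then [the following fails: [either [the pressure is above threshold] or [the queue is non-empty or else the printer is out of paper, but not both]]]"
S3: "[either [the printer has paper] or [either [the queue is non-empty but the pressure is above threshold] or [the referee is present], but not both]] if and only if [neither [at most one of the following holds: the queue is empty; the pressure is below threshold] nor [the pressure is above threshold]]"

3

S1: This is ((Q or M) xor (H nor G)) -> not G.

Q or M = False or True = True
H nor G = True nor False = False
(Q or M) xor (H nor G) = True xor False = True
not G = not False = True
((Q or M) xor (H nor G)) -> not G = True -> True = True
So S1 is true.

S2: In symbols: Q -> not (G or (not M xor not H))

not M = not True = False
not H = not True = False
not M xor not H = False xor False = False
G or (not M xor not H) = False or False = False
not (G or (not M xor not H)) = not False = True
Q -> not (G or (not M xor not H)) = False -> True = True
Hence S2 is true.

S3: Parsed as (H or ((not M and G) xor Q)) iff ((M nand not G) nor G)

not M = not True = False
not M and G = False and False = False
(not M and G) xor Q = False xor False = False
H or ((not M and G) xor Q) = True or False = True
not G = not False = True
M nand not G = True nand True = False
(M nand not G) nor G = False nor False = True
(H or ((not M and G) xor Q)) iff ((M nand not G) nor G) = True iff True = True
Thus S3 is true.

Count: 3.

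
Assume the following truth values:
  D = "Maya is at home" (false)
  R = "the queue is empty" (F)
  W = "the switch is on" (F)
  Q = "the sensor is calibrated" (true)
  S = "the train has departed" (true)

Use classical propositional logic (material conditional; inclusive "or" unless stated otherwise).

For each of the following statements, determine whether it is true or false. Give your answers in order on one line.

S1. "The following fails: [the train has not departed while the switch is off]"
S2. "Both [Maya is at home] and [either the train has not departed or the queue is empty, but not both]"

S1: Formalization: not (not S and not W)

not S = not True = False
not W = not False = True
not S and not W = False and True = False
not (not S and not W) = not False = True
Hence S1 is true.

S2: This is D and (not S xor R).

not S = not True = False
not S xor R = False xor False = False
D and (not S xor R) = False and False = False
Hence S2 is false.

S1 True; S2 False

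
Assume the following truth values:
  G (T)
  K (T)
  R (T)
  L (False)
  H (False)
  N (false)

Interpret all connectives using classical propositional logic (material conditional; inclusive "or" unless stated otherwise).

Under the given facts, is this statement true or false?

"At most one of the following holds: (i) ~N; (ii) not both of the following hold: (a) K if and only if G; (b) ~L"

Formalization: not N nand ((K iff G) nand not L)

not N = not False = True
K iff G = True iff True = True
not L = not False = True
(K iff G) nand not L = True nand True = False
not N nand ((K iff G) nand not L) = True nand False = True

True.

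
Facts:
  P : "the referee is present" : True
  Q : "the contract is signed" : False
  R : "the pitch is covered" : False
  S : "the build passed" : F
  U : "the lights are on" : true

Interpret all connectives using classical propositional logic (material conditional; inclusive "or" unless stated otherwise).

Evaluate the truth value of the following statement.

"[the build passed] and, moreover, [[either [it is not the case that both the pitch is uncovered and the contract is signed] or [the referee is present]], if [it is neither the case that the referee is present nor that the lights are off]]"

False.

In symbols: S & ((P nor ~U) -> ((~R nand Q) | P))

~U = ~T = F
P nor ~U = T nor F = F
~R = ~F = T
~R nand Q = T nand F = T
(~R nand Q) | P = T | T = T
(P nor ~U) -> ((~R nand Q) | P) = F -> T = T
S & ((P nor ~U) -> ((~R nand Q) | P)) = F & T = F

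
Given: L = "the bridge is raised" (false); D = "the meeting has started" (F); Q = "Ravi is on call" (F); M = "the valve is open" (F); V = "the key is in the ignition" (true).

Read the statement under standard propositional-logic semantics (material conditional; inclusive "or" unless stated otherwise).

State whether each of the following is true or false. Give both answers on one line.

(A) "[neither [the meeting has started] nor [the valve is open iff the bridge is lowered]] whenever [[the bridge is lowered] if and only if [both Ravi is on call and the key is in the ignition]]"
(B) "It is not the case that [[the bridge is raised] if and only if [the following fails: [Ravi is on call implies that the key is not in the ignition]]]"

(A): In symbols: (~L <-> (Q & V)) -> (D nor (M <-> ~L))

~L = ~F = T
Q & V = F & T = F
~L <-> (Q & V) = T <-> F = F
~L = ~F = T
M <-> ~L = F <-> T = F
D nor (M <-> ~L) = F nor F = T
(~L <-> (Q & V)) -> (D nor (M <-> ~L)) = F -> T = T
So (A) is true.

(B): Parsed as ~(L <-> ~(Q -> ~V))

~V = ~T = F
Q -> ~V = F -> F = T
~(Q -> ~V) = ~T = F
L <-> ~(Q -> ~V) = F <-> F = T
~(L <-> ~(Q -> ~V)) = ~T = F
So (B) is false.

(A) T / (B) F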